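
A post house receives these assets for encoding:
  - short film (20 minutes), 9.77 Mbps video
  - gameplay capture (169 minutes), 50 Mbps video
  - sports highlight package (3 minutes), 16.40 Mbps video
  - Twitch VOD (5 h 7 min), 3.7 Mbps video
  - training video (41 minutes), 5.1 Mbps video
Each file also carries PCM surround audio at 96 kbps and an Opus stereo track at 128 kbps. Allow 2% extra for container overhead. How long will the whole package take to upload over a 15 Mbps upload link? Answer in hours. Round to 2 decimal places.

11.52 hours

Audio total: 96 + 128 = 224 kbps = 0.224 Mbps.
short film: 9.994 Mbps × 1200 s × 1.02 = 12232.7 Mb
gameplay capture: 50.224 Mbps × 10140 s × 1.02 = 519456.8 Mb
sports highlight package: 16.624 Mbps × 180 s × 1.02 = 3052.2 Mb
Twitch VOD: 3.924 Mbps × 18420 s × 1.02 = 73725.7 Mb
training video: 5.324 Mbps × 2460 s × 1.02 = 13359.0 Mb
Total: 621826.3 Mb = 77728.3 MB.
At 15 Mbps: 621826.3 / 15 = 41455 s ≈ 11.5 hours.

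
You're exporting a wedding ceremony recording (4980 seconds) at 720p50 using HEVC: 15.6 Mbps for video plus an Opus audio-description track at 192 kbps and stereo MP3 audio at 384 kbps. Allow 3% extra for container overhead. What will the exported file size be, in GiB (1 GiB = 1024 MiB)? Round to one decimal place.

9.7 GiB

Audio total: 192 + 384 = 576 kbps = 0.576 Mbps.
Total bitrate: 15.6 + 0.576 = 16.176 Mbps.
Stream data: 16.176 Mbps × 4980 s = 80556.5 Mb.
With 3% container overhead: ×1.03.
82,973 Mb = 10,371,646,800 bytes ÷ 1,073,741,824 = 9.659 GiB.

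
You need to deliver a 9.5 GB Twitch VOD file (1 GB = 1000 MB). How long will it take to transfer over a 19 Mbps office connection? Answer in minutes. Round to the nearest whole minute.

67 minutes

File: 9.5 GB = 76000.0 Mb.
At 19 Mbps: 76000.0 / 19 = 4000.0 s ≈ 66.7 minutes.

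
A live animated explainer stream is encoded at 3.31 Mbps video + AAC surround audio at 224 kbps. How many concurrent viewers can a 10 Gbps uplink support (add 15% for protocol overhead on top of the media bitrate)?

Audio: 224 kbps = 0.224 Mbps.
Per-viewer media rate: 3.534 Mbps.
On the wire with 15% overhead: 4.064 Mbps.
10 Gbps = 10,000 Mbps; 10,000 / 4.064 = 2460.57 → 2460 viewers.

2460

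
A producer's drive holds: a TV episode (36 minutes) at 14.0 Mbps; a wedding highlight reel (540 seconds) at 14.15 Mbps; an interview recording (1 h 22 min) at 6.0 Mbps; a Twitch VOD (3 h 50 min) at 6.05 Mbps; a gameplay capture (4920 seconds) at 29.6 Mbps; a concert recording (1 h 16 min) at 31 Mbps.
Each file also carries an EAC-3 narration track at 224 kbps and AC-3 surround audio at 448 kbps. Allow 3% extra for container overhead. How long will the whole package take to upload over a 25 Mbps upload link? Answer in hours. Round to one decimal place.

5.2 hours

Audio total: 224 + 448 = 672 kbps = 0.672 Mbps.
TV episode: 14.672 Mbps × 2160 s × 1.03 = 32642.3 Mb
wedding highlight reel: 14.822 Mbps × 540 s × 1.03 = 8244.0 Mb
interview recording: 6.672 Mbps × 4920 s × 1.03 = 33811.0 Mb
Twitch VOD: 6.722 Mbps × 13800 s × 1.03 = 95546.5 Mb
gameplay capture: 30.272 Mbps × 4920 s × 1.03 = 153406.4 Mb
concert recording: 31.672 Mbps × 4560 s × 1.03 = 148757.0 Mb
Total: 472407.2 Mb = 59050.9 MB.
At 25 Mbps: 472407.2 / 25 = 18896 s ≈ 5.25 hours.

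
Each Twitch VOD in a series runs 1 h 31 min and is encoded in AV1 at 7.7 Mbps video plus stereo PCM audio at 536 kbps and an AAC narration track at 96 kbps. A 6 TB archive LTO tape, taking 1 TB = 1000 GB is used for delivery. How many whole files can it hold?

1055

1 h 31 min = 91 min = 5460 s
Audio total: 536 + 96 = 632 kbps = 0.632 Mbps.
Total bitrate: 8.332 Mbps.
Per item: 8.332 Mbps × 5460 s = 45,493 Mb = 5,687 MB.
Capacity: 6 TB = 48,000,000 Mb; 1055.11 items → 1055 complete.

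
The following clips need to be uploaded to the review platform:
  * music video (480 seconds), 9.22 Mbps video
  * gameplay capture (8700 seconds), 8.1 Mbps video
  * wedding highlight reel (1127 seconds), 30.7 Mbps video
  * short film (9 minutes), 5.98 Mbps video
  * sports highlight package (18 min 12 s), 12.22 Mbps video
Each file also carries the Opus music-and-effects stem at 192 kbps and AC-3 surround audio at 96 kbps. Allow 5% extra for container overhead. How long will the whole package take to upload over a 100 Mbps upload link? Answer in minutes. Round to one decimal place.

Audio total: 192 + 96 = 288 kbps = 0.288 Mbps.
music video: 9.508 Mbps × 480 s × 1.05 = 4792.0 Mb
gameplay capture: 8.388 Mbps × 8700 s × 1.05 = 76624.4 Mb
wedding highlight reel: 30.988 Mbps × 1127 s × 1.05 = 36669.6 Mb
short film: 6.268 Mbps × 540 s × 1.05 = 3554.0 Mb
sports highlight package: 12.508 Mbps × 1092 s × 1.05 = 14341.7 Mb
Total: 135981.7 Mb = 16997.7 MB.
At 100 Mbps: 135981.7 / 100 = 1360 s ≈ 22.7 minutes.

22.7 minutes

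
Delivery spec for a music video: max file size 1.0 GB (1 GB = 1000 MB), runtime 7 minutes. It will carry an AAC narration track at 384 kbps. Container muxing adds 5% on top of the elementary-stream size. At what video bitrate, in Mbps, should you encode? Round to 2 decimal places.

Budget: 1.0 GB = 8000.0 Mb.
Stream payload after overhead: 8000.0 / 1.05 = 7619.0 Mb.
7 min = 420 s
Total bitrate budget: 7619.0 Mb / 420 s = 18.141 Mbps.
Audio: 384 kbps = 0.384 Mbps.
Video: 18.141 − 0.384 = 17.757 Mbps.

17.76 Mbps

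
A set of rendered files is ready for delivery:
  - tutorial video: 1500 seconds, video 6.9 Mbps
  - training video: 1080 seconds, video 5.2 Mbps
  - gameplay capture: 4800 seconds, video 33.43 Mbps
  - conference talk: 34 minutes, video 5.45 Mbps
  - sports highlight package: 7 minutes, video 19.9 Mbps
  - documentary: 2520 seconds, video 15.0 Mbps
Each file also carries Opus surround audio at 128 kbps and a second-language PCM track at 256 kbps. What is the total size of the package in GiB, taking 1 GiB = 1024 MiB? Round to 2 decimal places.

27.76 GiB

Audio total: 128 + 256 = 384 kbps = 0.384 Mbps.
tutorial video: 7.284 Mbps × 1500 s = 10926.0 Mb
training video: 5.584 Mbps × 1080 s = 6030.7 Mb
gameplay capture: 33.814 Mbps × 4800 s = 162307.2 Mb
conference talk: 5.834 Mbps × 2040 s = 11901.4 Mb
sports highlight package: 20.284 Mbps × 420 s = 8519.3 Mb
documentary: 15.384 Mbps × 2520 s = 38767.7 Mb
Total: 238452.2 Mb = 29806.5 MB.
= 27.76 GiB.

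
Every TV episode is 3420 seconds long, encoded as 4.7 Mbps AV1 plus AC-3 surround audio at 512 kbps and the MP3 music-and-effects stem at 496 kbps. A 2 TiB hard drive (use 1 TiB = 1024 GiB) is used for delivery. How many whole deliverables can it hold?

901

Audio total: 512 + 496 = 1008 kbps = 1.008 Mbps.
Total bitrate: 5.708 Mbps.
Per item: 5.708 Mbps × 3420 s = 19,521 Mb = 2,440 MB.
Capacity: 2 TiB = 17,592,186 Mb; 901.18 items → 901 complete.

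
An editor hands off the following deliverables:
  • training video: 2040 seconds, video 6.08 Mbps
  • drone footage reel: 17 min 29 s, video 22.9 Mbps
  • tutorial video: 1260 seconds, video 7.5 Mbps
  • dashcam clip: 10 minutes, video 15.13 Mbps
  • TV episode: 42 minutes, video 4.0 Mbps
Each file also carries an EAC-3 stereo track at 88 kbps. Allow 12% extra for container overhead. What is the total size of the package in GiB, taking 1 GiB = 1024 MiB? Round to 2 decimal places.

8.57 GiB

Audio: 88 kbps = 0.088 Mbps.
training video: 6.168 Mbps × 2040 s × 1.12 = 14092.6 Mb
drone footage reel: 22.988 Mbps × 1049 s × 1.12 = 27008.1 Mb
tutorial video: 7.588 Mbps × 1260 s × 1.12 = 10708.2 Mb
dashcam clip: 15.218 Mbps × 600 s × 1.12 = 10226.5 Mb
TV episode: 4.088 Mbps × 2520 s × 1.12 = 11538.0 Mb
Total: 73573.4 Mb = 9196.7 MB.
= 8.565 GiB.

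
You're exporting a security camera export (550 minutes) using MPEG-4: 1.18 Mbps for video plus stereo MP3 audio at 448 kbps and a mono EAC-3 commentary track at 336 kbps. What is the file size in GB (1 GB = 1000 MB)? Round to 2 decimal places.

8.10 GB

550 min = 33000 s
Audio total: 448 + 336 = 784 kbps = 0.784 Mbps.
Total bitrate: 1.18 + 0.784 = 1.964 Mbps.
Stream data: 1.964 Mbps × 33000 s = 64812.0 Mb.
64,812 Mb ÷ 8 = 8,102 MB → 8.101 GB.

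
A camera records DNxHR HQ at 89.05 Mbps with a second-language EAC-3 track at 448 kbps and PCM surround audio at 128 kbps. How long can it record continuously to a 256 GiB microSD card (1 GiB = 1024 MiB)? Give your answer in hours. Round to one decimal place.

6.8 hours

Audio total: 448 + 128 = 576 kbps = 0.576 Mbps.
Total bitrate: 89.05 + 0.576 = 89.626 Mbps.
Capacity: 256 GiB = 2,199,023 Mb.
Recording time: 2,199,023 / 89.626 = 24,536 s ≈ 6.82 hours.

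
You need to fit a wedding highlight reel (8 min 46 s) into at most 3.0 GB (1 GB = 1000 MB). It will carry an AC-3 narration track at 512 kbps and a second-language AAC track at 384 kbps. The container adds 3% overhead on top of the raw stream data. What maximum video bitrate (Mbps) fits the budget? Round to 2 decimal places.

Budget: 3.0 GB = 24000.0 Mb.
Stream payload after overhead: 24000.0 / 1.03 = 23301.0 Mb.
8 min 46 s = 526 s
Total bitrate budget: 23301.0 Mb / 526 s = 44.298 Mbps.
Audio total: 512 + 384 = 896 kbps = 0.896 Mbps.
Video: 44.298 − 0.896 = 43.402 Mbps.

43.40 Mbps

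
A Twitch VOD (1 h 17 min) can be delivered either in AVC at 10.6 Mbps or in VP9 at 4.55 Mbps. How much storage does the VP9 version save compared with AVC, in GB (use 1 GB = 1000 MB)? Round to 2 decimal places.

1 h 17 min = 77 min = 4620 s
AVC: 10.600 Mbps × 4620 s = 48972.0 Mb = 6.122 GB.
VP9: 4.550 Mbps × 4620 s = 21021.0 Mb = 2.628 GB.
Saving: 6.122 − 2.628 = 3.494 GB.

3.49 GB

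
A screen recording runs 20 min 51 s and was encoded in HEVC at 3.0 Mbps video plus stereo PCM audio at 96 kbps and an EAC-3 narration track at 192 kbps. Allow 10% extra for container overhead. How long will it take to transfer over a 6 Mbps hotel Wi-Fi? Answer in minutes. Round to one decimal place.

12.6 minutes

20 min 51 s = 1251 s
Audio total: 96 + 192 = 288 kbps = 0.288 Mbps.
Total bitrate: 3.288 Mbps.
File: 3.288 Mbps × 1251 s = 4113.3 Mb.
With 10% container overhead: ×1.10. → 4524.6 Mb.
At 6 Mbps: 4524.6 / 6 = 754.1 s ≈ 12.6 minutes.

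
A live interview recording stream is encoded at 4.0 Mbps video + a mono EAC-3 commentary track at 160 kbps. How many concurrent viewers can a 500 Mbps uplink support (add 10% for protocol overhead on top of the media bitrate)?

109

Audio: 160 kbps = 0.160 Mbps.
Per-viewer media rate: 4.160 Mbps.
On the wire with 10% overhead: 4.576 Mbps.
500 Mbps = 500.0 Mbps; 500.0 / 4.576 = 109.27 → 109 viewers.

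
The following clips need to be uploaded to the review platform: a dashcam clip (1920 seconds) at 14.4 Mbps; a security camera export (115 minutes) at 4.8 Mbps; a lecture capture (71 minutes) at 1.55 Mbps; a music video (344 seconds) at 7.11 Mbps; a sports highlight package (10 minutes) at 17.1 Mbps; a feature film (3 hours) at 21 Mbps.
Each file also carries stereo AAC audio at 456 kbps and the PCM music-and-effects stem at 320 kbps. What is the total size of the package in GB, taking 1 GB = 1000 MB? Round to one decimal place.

40.8 GB

Audio total: 456 + 320 = 776 kbps = 0.776 Mbps.
dashcam clip: 15.176 Mbps × 1920 s = 29137.9 Mb
security camera export: 5.576 Mbps × 6900 s = 38474.4 Mb
lecture capture: 2.326 Mbps × 4260 s = 9908.8 Mb
music video: 7.886 Mbps × 344 s = 2712.8 Mb
sports highlight package: 17.876 Mbps × 600 s = 10725.6 Mb
feature film: 21.776 Mbps × 10800 s = 235180.8 Mb
Total: 326140.3 Mb = 40767.5 MB.
= 40.77 GB.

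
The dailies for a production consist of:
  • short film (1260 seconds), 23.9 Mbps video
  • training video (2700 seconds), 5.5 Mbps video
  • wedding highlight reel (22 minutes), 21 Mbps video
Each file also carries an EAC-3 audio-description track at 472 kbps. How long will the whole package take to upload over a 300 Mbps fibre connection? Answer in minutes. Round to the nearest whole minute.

4 minutes

Audio: 472 kbps = 0.472 Mbps.
short film: 24.372 Mbps × 1260 s = 30708.7 Mb
training video: 5.972 Mbps × 2700 s = 16124.4 Mb
wedding highlight reel: 21.472 Mbps × 1320 s = 28343.0 Mb
Total: 75176.2 Mb = 9397.0 MB.
At 300 Mbps: 75176.2 / 300 = 251 s ≈ 4.18 minutes.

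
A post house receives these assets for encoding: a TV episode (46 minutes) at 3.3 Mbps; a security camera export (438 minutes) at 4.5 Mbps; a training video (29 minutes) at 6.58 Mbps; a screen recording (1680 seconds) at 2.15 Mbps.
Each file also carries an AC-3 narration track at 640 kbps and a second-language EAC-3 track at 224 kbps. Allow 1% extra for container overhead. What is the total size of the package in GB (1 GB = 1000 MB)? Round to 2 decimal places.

Audio total: 640 + 224 = 864 kbps = 0.864 Mbps.
TV episode: 4.164 Mbps × 2760 s × 1.01 = 11607.6 Mb
security camera export: 5.364 Mbps × 26280 s × 1.01 = 142375.6 Mb
training video: 7.444 Mbps × 1740 s × 1.01 = 13082.1 Mb
screen recording: 3.014 Mbps × 1680 s × 1.01 = 5114.2 Mb
Total: 172179.4 Mb = 21522.4 MB.
= 21.52 GB.

21.52 GB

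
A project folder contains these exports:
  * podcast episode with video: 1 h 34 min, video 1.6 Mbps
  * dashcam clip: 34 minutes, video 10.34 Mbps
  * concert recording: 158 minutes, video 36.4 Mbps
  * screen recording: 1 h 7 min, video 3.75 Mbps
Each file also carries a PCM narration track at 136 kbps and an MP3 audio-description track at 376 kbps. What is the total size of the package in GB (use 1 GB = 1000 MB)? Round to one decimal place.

50.1 GB

Audio total: 136 + 376 = 512 kbps = 0.512 Mbps.
podcast episode with video: 2.112 Mbps × 5640 s = 11911.7 Mb
dashcam clip: 10.852 Mbps × 2040 s = 22138.1 Mb
concert recording: 36.912 Mbps × 9480 s = 349925.8 Mb
screen recording: 4.262 Mbps × 4020 s = 17133.2 Mb
Total: 401108.8 Mb = 50138.6 MB.
= 50.14 GB.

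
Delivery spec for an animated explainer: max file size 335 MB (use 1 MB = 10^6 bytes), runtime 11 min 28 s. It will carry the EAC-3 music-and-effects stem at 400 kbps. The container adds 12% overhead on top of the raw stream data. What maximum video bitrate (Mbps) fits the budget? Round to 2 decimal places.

Budget: 335 MB = 2680.0 Mb.
Stream payload after overhead: 2680.0 / 1.12 = 2392.9 Mb.
11 min 28 s = 688 s
Total bitrate budget: 2392.9 Mb / 688 s = 3.478 Mbps.
Audio: 400 kbps = 0.400 Mbps.
Video: 3.478 − 0.400 = 3.078 Mbps.

3.08 Mbps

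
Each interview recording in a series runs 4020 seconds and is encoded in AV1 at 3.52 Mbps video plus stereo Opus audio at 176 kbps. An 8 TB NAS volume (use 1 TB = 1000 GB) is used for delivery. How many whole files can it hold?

4307

Audio: 176 kbps = 0.176 Mbps.
Total bitrate: 3.696 Mbps.
Per item: 3.696 Mbps × 4020 s = 14,858 Mb = 1,857 MB.
Capacity: 8 TB = 64,000,000 Mb; 4307.47 items → 4307 complete.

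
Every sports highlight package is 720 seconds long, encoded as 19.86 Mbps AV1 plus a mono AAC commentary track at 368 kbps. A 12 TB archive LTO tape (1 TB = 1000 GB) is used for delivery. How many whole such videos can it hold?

Audio: 368 kbps = 0.368 Mbps.
Total bitrate: 20.228 Mbps.
Per item: 20.228 Mbps × 720 s = 14,564 Mb = 1,821 MB.
Capacity: 12 TB = 96,000,000 Mb; 6591.52 items → 6591 complete.

6591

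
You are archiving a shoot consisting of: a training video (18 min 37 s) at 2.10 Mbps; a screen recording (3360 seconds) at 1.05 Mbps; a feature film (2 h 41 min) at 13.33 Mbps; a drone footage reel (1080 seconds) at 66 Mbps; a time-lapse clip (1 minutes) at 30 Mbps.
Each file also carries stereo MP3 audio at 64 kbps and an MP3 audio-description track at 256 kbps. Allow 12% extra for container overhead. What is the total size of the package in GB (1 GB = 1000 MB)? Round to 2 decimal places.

29.77 GB

Audio total: 64 + 256 = 320 kbps = 0.320 Mbps.
training video: 2.420 Mbps × 1117 s × 1.12 = 3027.5 Mb
screen recording: 1.370 Mbps × 3360 s × 1.12 = 5155.6 Mb
feature film: 13.650 Mbps × 9660 s × 1.12 = 147682.1 Mb
drone footage reel: 66.320 Mbps × 1080 s × 1.12 = 80220.7 Mb
time-lapse clip: 30.320 Mbps × 60 s × 1.12 = 2037.5 Mb
Total: 238123.4 Mb = 29765.4 MB.
= 29.77 GB.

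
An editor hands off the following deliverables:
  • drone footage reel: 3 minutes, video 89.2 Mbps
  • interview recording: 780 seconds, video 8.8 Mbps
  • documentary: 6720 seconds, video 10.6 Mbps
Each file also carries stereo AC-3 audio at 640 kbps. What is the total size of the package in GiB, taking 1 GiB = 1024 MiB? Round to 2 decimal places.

11.53 GiB

Audio: 640 kbps = 0.640 Mbps.
drone footage reel: 89.840 Mbps × 180 s = 16171.2 Mb
interview recording: 9.440 Mbps × 780 s = 7363.2 Mb
documentary: 11.240 Mbps × 6720 s = 75532.8 Mb
Total: 99067.2 Mb = 12383.4 MB.
= 11.53 GiB.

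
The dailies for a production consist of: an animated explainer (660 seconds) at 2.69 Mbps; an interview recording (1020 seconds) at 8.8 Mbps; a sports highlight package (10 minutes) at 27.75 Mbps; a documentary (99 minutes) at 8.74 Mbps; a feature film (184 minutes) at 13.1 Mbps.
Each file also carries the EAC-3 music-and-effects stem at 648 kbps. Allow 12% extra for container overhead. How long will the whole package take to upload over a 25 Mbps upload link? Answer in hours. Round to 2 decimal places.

2.94 hours

Audio: 648 kbps = 0.648 Mbps.
animated explainer: 3.338 Mbps × 660 s × 1.12 = 2467.4 Mb
interview recording: 9.448 Mbps × 1020 s × 1.12 = 10793.4 Mb
sports highlight package: 28.398 Mbps × 600 s × 1.12 = 19083.5 Mb
documentary: 9.388 Mbps × 5940 s × 1.12 = 62456.5 Mb
feature film: 13.748 Mbps × 11040 s × 1.12 = 169991.3 Mb
Total: 264792.1 Mb = 33099.0 MB.
At 25 Mbps: 264792.1 / 25 = 10592 s ≈ 2.94 hours.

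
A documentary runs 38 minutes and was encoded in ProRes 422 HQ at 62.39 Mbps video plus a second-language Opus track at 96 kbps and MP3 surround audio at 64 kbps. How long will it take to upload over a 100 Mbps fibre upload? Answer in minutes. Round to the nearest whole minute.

24 minutes

38 min = 2280 s
Audio total: 96 + 64 = 160 kbps = 0.160 Mbps.
Total bitrate: 62.550 Mbps.
File: 62.550 Mbps × 2280 s = 142614.0 Mb.
At 100 Mbps: 142614.0 / 100 = 1426.1 s ≈ 23.8 minutes.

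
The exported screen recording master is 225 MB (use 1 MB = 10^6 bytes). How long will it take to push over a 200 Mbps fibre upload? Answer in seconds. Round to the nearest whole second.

9 seconds

File: 225 MB = 1800.0 Mb.
At 200 Mbps: 1800.0 / 200 = 9.0 s ≈ 9 seconds.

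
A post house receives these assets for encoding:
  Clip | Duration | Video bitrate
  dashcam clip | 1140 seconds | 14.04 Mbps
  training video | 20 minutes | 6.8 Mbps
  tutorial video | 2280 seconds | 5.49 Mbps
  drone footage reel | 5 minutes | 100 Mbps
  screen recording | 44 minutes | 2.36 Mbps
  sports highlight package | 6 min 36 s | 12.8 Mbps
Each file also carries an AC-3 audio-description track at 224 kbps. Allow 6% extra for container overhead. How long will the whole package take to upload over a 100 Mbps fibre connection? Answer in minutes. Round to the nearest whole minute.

14 minutes

Audio: 224 kbps = 0.224 Mbps.
dashcam clip: 14.264 Mbps × 1140 s × 1.06 = 17236.6 Mb
training video: 7.024 Mbps × 1200 s × 1.06 = 8934.5 Mb
tutorial video: 5.714 Mbps × 2280 s × 1.06 = 13809.6 Mb
drone footage reel: 100.224 Mbps × 300 s × 1.06 = 31871.2 Mb
screen recording: 2.584 Mbps × 2640 s × 1.06 = 7231.1 Mb
sports highlight package: 13.024 Mbps × 396 s × 1.06 = 5467.0 Mb
Total: 84550.0 Mb = 10568.7 MB.
At 100 Mbps: 84550.0 / 100 = 845 s ≈ 14.1 minutes.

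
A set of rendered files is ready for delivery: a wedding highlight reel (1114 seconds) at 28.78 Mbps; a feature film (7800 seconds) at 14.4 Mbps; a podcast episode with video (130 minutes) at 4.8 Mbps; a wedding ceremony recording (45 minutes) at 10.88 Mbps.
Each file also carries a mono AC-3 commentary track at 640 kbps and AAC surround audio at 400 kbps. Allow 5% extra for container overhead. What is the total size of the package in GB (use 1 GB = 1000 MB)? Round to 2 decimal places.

Audio total: 640 + 400 = 1040 kbps = 1.040 Mbps.
wedding highlight reel: 29.820 Mbps × 1114 s × 1.05 = 34880.5 Mb
feature film: 15.440 Mbps × 7800 s × 1.05 = 126453.6 Mb
podcast episode with video: 5.840 Mbps × 7800 s × 1.05 = 47829.6 Mb
wedding ceremony recording: 11.920 Mbps × 2700 s × 1.05 = 33793.2 Mb
Total: 242956.9 Mb = 30369.6 MB.
= 30.37 GB.

30.37 GB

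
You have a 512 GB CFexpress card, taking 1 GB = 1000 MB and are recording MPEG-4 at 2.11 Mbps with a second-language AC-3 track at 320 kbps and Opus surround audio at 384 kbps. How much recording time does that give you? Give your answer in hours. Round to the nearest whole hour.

Audio total: 320 + 384 = 704 kbps = 0.704 Mbps.
Total bitrate: 2.11 + 0.704 = 2.814 Mbps.
Capacity: 512 GB = 4,096,000 Mb.
Recording time: 4,096,000 / 2.814 = 1,455,579 s ≈ 404 hours.

404 hours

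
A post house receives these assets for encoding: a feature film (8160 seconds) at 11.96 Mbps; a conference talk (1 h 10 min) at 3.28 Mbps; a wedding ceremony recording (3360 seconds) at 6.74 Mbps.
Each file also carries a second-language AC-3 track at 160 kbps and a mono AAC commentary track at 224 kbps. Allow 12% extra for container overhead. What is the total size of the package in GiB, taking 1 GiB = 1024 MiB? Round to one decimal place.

Audio total: 160 + 224 = 384 kbps = 0.384 Mbps.
feature film: 12.344 Mbps × 8160 s × 1.12 = 112814.3 Mb
conference talk: 3.664 Mbps × 4200 s × 1.12 = 17235.5 Mb
wedding ceremony recording: 7.124 Mbps × 3360 s × 1.12 = 26809.0 Mb
Total: 156858.8 Mb = 19607.3 MB.
= 18.26 GiB.

18.3 GiB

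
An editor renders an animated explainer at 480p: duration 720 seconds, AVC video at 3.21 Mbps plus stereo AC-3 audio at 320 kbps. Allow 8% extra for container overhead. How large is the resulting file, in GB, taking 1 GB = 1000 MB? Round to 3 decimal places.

0.343 GB

Audio: 320 kbps = 0.320 Mbps.
Total bitrate: 3.21 + 0.320 = 3.530 Mbps.
Stream data: 3.530 Mbps × 720 s = 2541.6 Mb.
With 8% container overhead: ×1.08.
2,745 Mb ÷ 8 = 343.1 MB → 0.3431 GB.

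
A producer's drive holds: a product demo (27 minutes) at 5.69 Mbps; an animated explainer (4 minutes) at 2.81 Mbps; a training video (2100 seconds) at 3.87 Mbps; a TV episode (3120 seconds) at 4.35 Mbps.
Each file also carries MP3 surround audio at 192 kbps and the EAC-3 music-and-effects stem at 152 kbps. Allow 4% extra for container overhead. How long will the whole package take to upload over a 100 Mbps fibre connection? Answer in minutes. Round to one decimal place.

Audio total: 192 + 152 = 344 kbps = 0.344 Mbps.
product demo: 6.034 Mbps × 1620 s × 1.04 = 10166.1 Mb
animated explainer: 3.154 Mbps × 240 s × 1.04 = 787.2 Mb
training video: 4.214 Mbps × 2100 s × 1.04 = 9203.4 Mb
TV episode: 4.694 Mbps × 3120 s × 1.04 = 15231.1 Mb
Total: 35387.8 Mb = 4423.5 MB.
At 100 Mbps: 35387.8 / 100 = 354 s ≈ 5.9 minutes.

5.9 minutes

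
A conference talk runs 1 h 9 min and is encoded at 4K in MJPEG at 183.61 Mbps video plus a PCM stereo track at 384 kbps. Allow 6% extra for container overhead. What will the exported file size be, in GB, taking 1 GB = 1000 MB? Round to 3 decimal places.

100.930 GB

1 h 9 min = 69 min = 4140 s
Audio: 384 kbps = 0.384 Mbps.
Total bitrate: 183.61 + 0.384 = 183.994 Mbps.
Stream data: 183.994 Mbps × 4140 s = 761735.2 Mb.
With 6% container overhead: ×1.06.
807,439 Mb ÷ 8 = 100,930 MB → 100.9 GB.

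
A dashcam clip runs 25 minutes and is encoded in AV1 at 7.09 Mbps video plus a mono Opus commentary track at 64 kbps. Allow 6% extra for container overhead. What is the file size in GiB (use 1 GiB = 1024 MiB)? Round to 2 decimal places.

1.32 GiB

25 min = 1500 s
Audio: 64 kbps = 0.064 Mbps.
Total bitrate: 7.09 + 0.064 = 7.154 Mbps.
Stream data: 7.154 Mbps × 1500 s = 10731.0 Mb.
With 6% container overhead: ×1.06.
11,375 Mb = 1,421,857,500 bytes ÷ 1,073,741,824 = 1.324 GiB.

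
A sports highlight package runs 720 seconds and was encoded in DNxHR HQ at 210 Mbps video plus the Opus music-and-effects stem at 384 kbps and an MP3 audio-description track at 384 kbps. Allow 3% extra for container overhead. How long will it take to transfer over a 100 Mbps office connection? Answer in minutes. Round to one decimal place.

Audio total: 384 + 384 = 768 kbps = 0.768 Mbps.
Total bitrate: 210.768 Mbps.
File: 210.768 Mbps × 720 s = 151753.0 Mb.
With 3% container overhead: ×1.03. → 156305.5 Mb.
At 100 Mbps: 156305.5 / 100 = 1563.1 s ≈ 26.1 minutes.

26.1 minutes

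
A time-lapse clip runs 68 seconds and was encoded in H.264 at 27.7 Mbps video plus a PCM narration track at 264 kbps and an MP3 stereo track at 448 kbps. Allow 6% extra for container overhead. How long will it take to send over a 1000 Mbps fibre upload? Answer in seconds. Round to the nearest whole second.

2 seconds

Audio total: 264 + 448 = 712 kbps = 0.712 Mbps.
Total bitrate: 28.412 Mbps.
File: 28.412 Mbps × 68 s = 1932.0 Mb.
With 6% container overhead: ×1.06. → 2047.9 Mb.
At 1000 Mbps: 2047.9 / 1000 = 2.0 s ≈ 2.05 seconds.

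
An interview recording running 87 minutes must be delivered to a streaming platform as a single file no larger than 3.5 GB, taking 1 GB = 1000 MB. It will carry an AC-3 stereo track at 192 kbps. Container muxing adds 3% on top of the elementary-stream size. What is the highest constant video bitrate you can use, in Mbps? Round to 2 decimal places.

Budget: 3.5 GB = 28000.0 Mb.
Stream payload after overhead: 28000.0 / 1.03 = 27184.5 Mb.
87 min = 5220 s
Total bitrate budget: 27184.5 Mb / 5220 s = 5.208 Mbps.
Audio: 192 kbps = 0.192 Mbps.
Video: 5.208 − 0.192 = 5.016 Mbps.

5.02 Mbps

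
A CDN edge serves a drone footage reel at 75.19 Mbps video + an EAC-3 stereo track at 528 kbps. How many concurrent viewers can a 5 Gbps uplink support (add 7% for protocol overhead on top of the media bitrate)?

Audio: 528 kbps = 0.528 Mbps.
Per-viewer media rate: 75.718 Mbps.
On the wire with 7% overhead: 81.018 Mbps.
5 Gbps = 5,000 Mbps; 5,000 / 81.018 = 61.71 → 61 viewers.

61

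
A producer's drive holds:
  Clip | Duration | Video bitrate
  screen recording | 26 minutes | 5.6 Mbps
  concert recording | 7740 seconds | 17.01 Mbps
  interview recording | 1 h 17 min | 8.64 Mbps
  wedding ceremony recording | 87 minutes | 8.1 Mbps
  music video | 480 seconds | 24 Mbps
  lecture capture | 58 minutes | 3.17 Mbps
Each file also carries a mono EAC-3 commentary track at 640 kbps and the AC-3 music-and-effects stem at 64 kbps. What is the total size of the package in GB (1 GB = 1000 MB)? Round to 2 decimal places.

Audio total: 640 + 64 = 704 kbps = 0.704 Mbps.
screen recording: 6.304 Mbps × 1560 s = 9834.2 Mb
concert recording: 17.714 Mbps × 7740 s = 137106.4 Mb
interview recording: 9.344 Mbps × 4620 s = 43169.3 Mb
wedding ceremony recording: 8.804 Mbps × 5220 s = 45956.9 Mb
music video: 24.704 Mbps × 480 s = 11857.9 Mb
lecture capture: 3.874 Mbps × 3480 s = 13481.5 Mb
Total: 261406.2 Mb = 32675.8 MB.
= 32.68 GB.

32.68 GB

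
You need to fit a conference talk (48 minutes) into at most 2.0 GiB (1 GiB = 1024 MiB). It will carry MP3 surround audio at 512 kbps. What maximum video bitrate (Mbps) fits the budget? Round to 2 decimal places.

Budget: 2.0 GiB = 17179.9 Mb.
48 min = 2880 s
Total bitrate budget: 17179.9 Mb / 2880 s = 5.965 Mbps.
Audio: 512 kbps = 0.512 Mbps.
Video: 5.965 − 0.512 = 5.453 Mbps.

5.45 Mbps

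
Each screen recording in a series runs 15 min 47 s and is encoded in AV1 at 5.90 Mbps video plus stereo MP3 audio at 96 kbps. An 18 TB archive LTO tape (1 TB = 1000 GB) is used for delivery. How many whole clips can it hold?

25360

15 min 47 s = 947 s
Audio: 96 kbps = 0.096 Mbps.
Total bitrate: 5.996 Mbps.
Per item: 5.996 Mbps × 947 s = 5,678 Mb = 709.8 MB.
Capacity: 18 TB = 144,000,000 Mb; 25360.10 items → 25360 complete.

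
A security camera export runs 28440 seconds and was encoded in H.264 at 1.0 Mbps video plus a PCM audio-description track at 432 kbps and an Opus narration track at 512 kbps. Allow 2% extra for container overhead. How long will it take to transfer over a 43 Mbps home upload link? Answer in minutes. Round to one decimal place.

21.9 minutes

Audio total: 432 + 512 = 944 kbps = 0.944 Mbps.
Total bitrate: 1.944 Mbps.
File: 1.944 Mbps × 28440 s = 55287.4 Mb.
With 2% container overhead: ×1.02. → 56393.1 Mb.
At 43 Mbps: 56393.1 / 43 = 1311.5 s ≈ 21.9 minutes.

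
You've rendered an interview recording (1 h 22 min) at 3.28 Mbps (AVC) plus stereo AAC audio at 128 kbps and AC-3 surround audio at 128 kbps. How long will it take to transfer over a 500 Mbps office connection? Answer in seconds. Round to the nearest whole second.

1 h 22 min = 82 min = 4920 s
Audio total: 128 + 128 = 256 kbps = 0.256 Mbps.
Total bitrate: 3.536 Mbps.
File: 3.536 Mbps × 4920 s = 17397.1 Mb.
At 500 Mbps: 17397.1 / 500 = 34.8 s ≈ 34.8 seconds.

35 seconds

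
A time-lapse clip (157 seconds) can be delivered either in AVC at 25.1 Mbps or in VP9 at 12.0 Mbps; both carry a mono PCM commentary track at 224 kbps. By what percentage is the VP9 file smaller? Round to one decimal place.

Audio: 224 kbps = 0.224 Mbps.
AVC: 25.324 Mbps × 157 s = 3975.9 Mb = 473.960 MiB.
VP9: 12.224 Mbps × 157 s = 1919.2 Mb = 228.783 MiB.
Reduction: (1 − 228.783/473.960) × 100 = 51.73%.

51.7%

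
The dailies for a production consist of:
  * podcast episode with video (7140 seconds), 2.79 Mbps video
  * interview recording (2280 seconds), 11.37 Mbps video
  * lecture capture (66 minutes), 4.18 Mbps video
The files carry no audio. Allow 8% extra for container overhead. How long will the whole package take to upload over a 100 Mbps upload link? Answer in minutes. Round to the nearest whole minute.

podcast episode with video: 2.790 Mbps × 7140 s × 1.08 = 21514.2 Mb
interview recording: 11.370 Mbps × 2280 s × 1.08 = 27997.5 Mb
lecture capture: 4.180 Mbps × 3960 s × 1.08 = 17877.0 Mb
Total: 67388.8 Mb = 8423.6 MB.
At 100 Mbps: 67388.8 / 100 = 674 s ≈ 11.2 minutes.

11 minutes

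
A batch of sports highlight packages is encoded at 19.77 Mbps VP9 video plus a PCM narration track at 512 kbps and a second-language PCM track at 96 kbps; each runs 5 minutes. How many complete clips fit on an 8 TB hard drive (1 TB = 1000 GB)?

10468

5 min = 300 s
Audio total: 512 + 96 = 608 kbps = 0.608 Mbps.
Total bitrate: 20.378 Mbps.
Per item: 20.378 Mbps × 300 s = 6,113 Mb = 764.2 MB.
Capacity: 8 TB = 64,000,000 Mb; 10468.81 items → 10468 complete.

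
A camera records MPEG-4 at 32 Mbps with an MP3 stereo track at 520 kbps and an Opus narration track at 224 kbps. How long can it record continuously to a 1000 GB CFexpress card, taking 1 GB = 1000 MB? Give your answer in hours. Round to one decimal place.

Audio total: 520 + 224 = 744 kbps = 0.744 Mbps.
Total bitrate: 32 + 0.744 = 32.744 Mbps.
Capacity: 1000 GB = 8,000,000 Mb.
Recording time: 8,000,000 / 32.744 = 244,320 s ≈ 67.9 hours.

67.9 hours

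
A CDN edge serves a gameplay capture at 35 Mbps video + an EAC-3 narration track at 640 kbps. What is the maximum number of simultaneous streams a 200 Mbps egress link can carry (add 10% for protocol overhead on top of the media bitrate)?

Audio: 640 kbps = 0.640 Mbps.
Per-viewer media rate: 35.640 Mbps.
On the wire with 10% overhead: 39.204 Mbps.
200 Mbps = 200.0 Mbps; 200.0 / 39.204 = 5.10 → 5 viewers.

5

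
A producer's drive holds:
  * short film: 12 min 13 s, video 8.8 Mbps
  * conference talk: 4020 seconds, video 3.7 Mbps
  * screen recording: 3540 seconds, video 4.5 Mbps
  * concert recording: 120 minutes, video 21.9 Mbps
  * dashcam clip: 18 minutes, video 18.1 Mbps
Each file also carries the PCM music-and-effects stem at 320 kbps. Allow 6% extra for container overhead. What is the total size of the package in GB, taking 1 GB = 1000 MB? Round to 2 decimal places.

29.12 GB

Audio: 320 kbps = 0.320 Mbps.
short film: 9.120 Mbps × 733 s × 1.06 = 7086.1 Mb
conference talk: 4.020 Mbps × 4020 s × 1.06 = 17130.0 Mb
screen recording: 4.820 Mbps × 3540 s × 1.06 = 18086.6 Mb
concert recording: 22.220 Mbps × 7200 s × 1.06 = 169583.0 Mb
dashcam clip: 18.420 Mbps × 1080 s × 1.06 = 21087.2 Mb
Total: 232972.9 Mb = 29121.6 MB.
= 29.12 GB.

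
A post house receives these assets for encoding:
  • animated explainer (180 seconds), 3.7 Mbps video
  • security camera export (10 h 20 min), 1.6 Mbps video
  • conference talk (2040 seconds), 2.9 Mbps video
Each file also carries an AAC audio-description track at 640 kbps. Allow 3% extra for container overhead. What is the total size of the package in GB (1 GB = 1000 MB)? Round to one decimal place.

Audio: 640 kbps = 0.640 Mbps.
animated explainer: 4.340 Mbps × 180 s × 1.03 = 804.6 Mb
security camera export: 2.240 Mbps × 37200 s × 1.03 = 85827.8 Mb
conference talk: 3.540 Mbps × 2040 s × 1.03 = 7438.2 Mb
Total: 94070.7 Mb = 11758.8 MB.
= 11.76 GB.

11.8 GB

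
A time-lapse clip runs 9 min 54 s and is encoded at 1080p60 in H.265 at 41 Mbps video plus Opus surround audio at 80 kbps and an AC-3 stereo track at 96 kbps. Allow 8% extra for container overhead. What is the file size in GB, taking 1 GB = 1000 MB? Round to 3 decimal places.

3.302 GB

9 min 54 s = 594 s
Audio total: 80 + 96 = 176 kbps = 0.176 Mbps.
Total bitrate: 41 + 0.176 = 41.176 Mbps.
Stream data: 41.176 Mbps × 594 s = 24458.5 Mb.
With 8% container overhead: ×1.08.
26,415 Mb ÷ 8 = 3,302 MB → 3.302 GB.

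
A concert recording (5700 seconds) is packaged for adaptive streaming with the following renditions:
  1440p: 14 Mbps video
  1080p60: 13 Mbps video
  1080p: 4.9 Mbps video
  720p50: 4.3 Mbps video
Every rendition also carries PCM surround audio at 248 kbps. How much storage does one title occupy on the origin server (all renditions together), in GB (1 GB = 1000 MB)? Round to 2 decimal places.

26.50 GB

Audio: 248 kbps = 0.248 Mbps.
Sum of rendition bitrates: (14+0.248) + (13+0.248) + (4.9+0.248) + (4.3+0.248) = 37.192 Mbps.
× 5700 s = 211,994 Mb = 26,499 MB = 26.50 GB.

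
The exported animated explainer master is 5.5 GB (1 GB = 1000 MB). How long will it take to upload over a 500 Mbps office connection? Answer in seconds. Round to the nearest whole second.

88 seconds

File: 5.5 GB = 44000.0 Mb.
At 500 Mbps: 44000.0 / 500 = 88.0 s ≈ 88 seconds.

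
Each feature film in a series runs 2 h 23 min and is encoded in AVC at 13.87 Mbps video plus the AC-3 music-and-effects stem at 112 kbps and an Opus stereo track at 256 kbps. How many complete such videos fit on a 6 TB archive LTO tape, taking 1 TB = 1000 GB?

392

2 h 23 min = 143 min = 8580 s
Audio total: 112 + 256 = 368 kbps = 0.368 Mbps.
Total bitrate: 14.238 Mbps.
Per item: 14.238 Mbps × 8580 s = 122,162 Mb = 15,270 MB.
Capacity: 6 TB = 48,000,000 Mb; 392.92 items → 392 complete.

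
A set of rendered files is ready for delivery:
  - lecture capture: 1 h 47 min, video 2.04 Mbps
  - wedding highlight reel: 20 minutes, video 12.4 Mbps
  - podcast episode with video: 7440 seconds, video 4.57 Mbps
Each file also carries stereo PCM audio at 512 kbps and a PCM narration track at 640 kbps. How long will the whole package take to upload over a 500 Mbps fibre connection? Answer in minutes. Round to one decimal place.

2.6 minutes

Audio total: 512 + 640 = 1152 kbps = 1.152 Mbps.
lecture capture: 3.192 Mbps × 6420 s = 20492.6 Mb
wedding highlight reel: 13.552 Mbps × 1200 s = 16262.4 Mb
podcast episode with video: 5.722 Mbps × 7440 s = 42571.7 Mb
Total: 79326.7 Mb = 9915.8 MB.
At 500 Mbps: 79326.7 / 500 = 159 s ≈ 2.64 minutes.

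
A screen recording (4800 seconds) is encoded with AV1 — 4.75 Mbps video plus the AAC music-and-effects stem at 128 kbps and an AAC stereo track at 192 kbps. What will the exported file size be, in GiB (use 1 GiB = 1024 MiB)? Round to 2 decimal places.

2.83 GiB

Audio total: 128 + 192 = 320 kbps = 0.320 Mbps.
Total bitrate: 4.75 + 0.320 = 5.070 Mbps.
Stream data: 5.070 Mbps × 4800 s = 24336.0 Mb.
24,336 Mb = 3,042,000,000 bytes ÷ 1,073,741,824 = 2.833 GiB.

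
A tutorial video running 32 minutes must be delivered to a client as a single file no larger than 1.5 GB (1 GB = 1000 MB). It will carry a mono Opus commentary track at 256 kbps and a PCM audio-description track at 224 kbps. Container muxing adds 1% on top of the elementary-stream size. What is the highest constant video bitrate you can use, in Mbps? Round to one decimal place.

5.7 Mbps

Budget: 1.5 GB = 12000.0 Mb.
Stream payload after overhead: 12000.0 / 1.01 = 11881.2 Mb.
32 min = 1920 s
Total bitrate budget: 11881.2 Mb / 1920 s = 6.188 Mbps.
Audio total: 256 + 224 = 480 kbps = 0.480 Mbps.
Video: 6.188 − 0.480 = 5.708 Mbps.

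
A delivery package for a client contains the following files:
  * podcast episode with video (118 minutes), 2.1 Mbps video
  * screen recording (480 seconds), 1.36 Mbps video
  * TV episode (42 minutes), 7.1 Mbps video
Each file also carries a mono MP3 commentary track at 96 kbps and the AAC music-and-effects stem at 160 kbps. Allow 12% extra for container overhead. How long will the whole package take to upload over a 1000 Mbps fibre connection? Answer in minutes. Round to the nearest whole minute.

1 minutes

Audio total: 96 + 160 = 256 kbps = 0.256 Mbps.
podcast episode with video: 2.356 Mbps × 7080 s × 1.12 = 18682.1 Mb
screen recording: 1.616 Mbps × 480 s × 1.12 = 868.8 Mb
TV episode: 7.356 Mbps × 2520 s × 1.12 = 20761.6 Mb
Total: 40312.5 Mb = 5039.1 MB.
At 1000 Mbps: 40312.5 / 1000 = 40 s ≈ 0.672 minutes.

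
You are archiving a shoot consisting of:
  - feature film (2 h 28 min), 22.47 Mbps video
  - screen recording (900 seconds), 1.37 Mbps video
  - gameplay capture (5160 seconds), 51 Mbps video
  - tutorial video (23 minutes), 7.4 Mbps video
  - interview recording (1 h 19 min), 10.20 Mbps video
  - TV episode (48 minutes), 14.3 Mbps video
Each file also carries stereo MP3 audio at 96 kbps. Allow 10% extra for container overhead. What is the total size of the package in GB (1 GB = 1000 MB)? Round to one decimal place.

Audio: 96 kbps = 0.096 Mbps.
feature film: 22.566 Mbps × 8880 s × 1.10 = 220424.7 Mb
screen recording: 1.466 Mbps × 900 s × 1.10 = 1451.3 Mb
gameplay capture: 51.096 Mbps × 5160 s × 1.10 = 290020.9 Mb
tutorial video: 7.496 Mbps × 1380 s × 1.10 = 11378.9 Mb
interview recording: 10.296 Mbps × 4740 s × 1.10 = 53683.3 Mb
TV episode: 14.396 Mbps × 2880 s × 1.10 = 45606.5 Mb
Total: 622565.7 Mb = 77820.7 MB.
= 77.82 GB.

77.8 GB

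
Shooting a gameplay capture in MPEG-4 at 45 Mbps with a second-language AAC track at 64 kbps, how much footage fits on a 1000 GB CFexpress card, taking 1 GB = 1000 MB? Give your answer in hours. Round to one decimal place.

Audio: 64 kbps = 0.064 Mbps.
Total bitrate: 45 + 0.064 = 45.064 Mbps.
Capacity: 1000 GB = 8,000,000 Mb.
Recording time: 8,000,000 / 45.064 = 177,525 s ≈ 49.3 hours.

49.3 hours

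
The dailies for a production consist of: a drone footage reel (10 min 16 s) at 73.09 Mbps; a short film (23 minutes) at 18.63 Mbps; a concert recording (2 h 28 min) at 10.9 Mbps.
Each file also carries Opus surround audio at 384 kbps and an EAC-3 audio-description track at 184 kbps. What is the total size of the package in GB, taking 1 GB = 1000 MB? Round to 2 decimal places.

21.71 GB

Audio total: 384 + 184 = 568 kbps = 0.568 Mbps.
drone footage reel: 73.658 Mbps × 616 s = 45373.3 Mb
short film: 19.198 Mbps × 1380 s = 26493.2 Mb
concert recording: 11.468 Mbps × 8880 s = 101835.8 Mb
Total: 173702.4 Mb = 21712.8 MB.
= 21.71 GB.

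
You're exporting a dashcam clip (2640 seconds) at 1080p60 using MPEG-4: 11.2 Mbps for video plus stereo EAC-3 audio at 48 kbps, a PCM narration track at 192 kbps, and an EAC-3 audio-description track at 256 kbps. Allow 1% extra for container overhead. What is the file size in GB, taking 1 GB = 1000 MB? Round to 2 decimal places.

Audio total: 48 + 192 + 256 = 496 kbps = 0.496 Mbps.
Total bitrate: 11.2 + 0.496 = 11.696 Mbps.
Stream data: 11.696 Mbps × 2640 s = 30877.4 Mb.
With 1% container overhead: ×1.01.
31,186 Mb ÷ 8 = 3,898 MB → 3.898 GB.

3.90 GB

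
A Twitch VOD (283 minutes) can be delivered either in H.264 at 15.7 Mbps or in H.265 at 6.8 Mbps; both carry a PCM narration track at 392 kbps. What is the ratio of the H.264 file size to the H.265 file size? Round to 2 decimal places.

2.24

283 min = 16980 s
Audio: 392 kbps = 0.392 Mbps.
H.264: 16.092 Mbps × 16980 s = 273242.2 Mb = 34.155 GB.
H.265: 7.192 Mbps × 16980 s = 122120.2 Mb = 15.265 GB.
Ratio: 34.155 / 15.265 = 2.237.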